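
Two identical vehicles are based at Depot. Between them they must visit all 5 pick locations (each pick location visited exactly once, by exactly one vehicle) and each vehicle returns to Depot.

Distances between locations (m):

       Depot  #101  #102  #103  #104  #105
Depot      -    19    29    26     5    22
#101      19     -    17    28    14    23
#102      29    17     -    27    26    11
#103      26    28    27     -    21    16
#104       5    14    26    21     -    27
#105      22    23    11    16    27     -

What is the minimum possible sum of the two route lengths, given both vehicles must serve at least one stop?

Minimum combined distance: 99 m.

There are 2^4 − 1 = 15 ways to divide the 5 stops into two non-empty groups. For each, the best each vehicle can do is its own shortest tour through its group:
  {#101} + {#102, #103, #104, #105}: 38 + 82 = 120
  {#102} + {#101, #103, #104, #105}: 58 + 84 = 142
  {#101, #102} + {#103, #104, #105}: 65 + 64 = 129
  {#103} + {#101, #102, #104, #105}: 52 + 69 = 121
  {#101, #103} + {#102, #104, #105}: 73 + 64 = 137
  {#102, #103} + {#101, #104, #105}: 82 + 64 = 146
  … (15 splits in total)
  {#104} + {#101, #102, #103, #105}: 10 + 89 = 99  ← best
Best: vehicle 1 Depot → #104 → Depot = 10; vehicle 2 Depot → #101 → #102 → #105 → #103 → Depot = 89; combined 99.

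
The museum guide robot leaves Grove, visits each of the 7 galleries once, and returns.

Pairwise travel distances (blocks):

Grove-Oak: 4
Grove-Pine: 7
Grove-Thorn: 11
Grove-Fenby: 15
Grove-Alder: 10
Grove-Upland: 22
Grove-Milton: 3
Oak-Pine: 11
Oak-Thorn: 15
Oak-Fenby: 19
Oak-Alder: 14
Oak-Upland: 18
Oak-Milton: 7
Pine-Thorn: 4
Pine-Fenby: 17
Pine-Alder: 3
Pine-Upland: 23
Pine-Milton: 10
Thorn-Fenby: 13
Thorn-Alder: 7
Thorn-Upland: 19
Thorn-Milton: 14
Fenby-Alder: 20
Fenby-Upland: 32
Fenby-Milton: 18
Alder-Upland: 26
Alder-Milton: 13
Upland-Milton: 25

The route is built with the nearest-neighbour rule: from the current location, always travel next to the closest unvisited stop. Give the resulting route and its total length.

From Grove: distances to unvisited — Milton=3, Oak=4, Pine=7, Alder=10, Thorn=11, Fenby=15, Upland=22. Nearest is Milton (3).
From Milton: distances to unvisited — Oak=7, Pine=10, Alder=13, Thorn=14, Fenby=18, Upland=25. Nearest is Oak (7).
From Oak: distances to unvisited — Pine=11, Alder=14, Thorn=15, Upland=18, Fenby=19. Nearest is Pine (11).
From Pine: distances to unvisited — Alder=3, Thorn=4, Fenby=17, Upland=23. Nearest is Alder (3).
From Alder: distances to unvisited — Thorn=7, Fenby=20, Upland=26. Nearest is Thorn (7).
From Thorn: distances to unvisited — Fenby=13, Upland=19. Nearest is Fenby (13).
From Fenby: distances to unvisited — Upland=32. Nearest is Upland (32).
Return Upland→Grove: 22.
Total = 3 + 7 + 11 + 3 + 7 + 13 + 32 + 22 = 98.

Nearest-neighbour total = 98 blocks; route Grove → Milton → Oak → Pine → Alder → Thorn → Fenby → Upland → Grove.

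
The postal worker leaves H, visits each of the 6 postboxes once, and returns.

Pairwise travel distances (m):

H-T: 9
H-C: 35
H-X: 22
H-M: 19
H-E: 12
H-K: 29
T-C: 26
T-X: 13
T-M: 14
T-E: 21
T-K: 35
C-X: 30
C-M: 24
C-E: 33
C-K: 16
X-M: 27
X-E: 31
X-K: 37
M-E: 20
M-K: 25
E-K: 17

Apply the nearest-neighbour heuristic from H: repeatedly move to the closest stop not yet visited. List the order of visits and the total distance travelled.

Nearest-neighbour total = 137 m; route H → T → X → M → E → K → C → H.

From H: distances to unvisited — T=9, E=12, M=19, X=22, K=29, C=35. Nearest is T (9).
From T: distances to unvisited — X=13, M=14, E=21, C=26, K=35. Nearest is X (13).
From X: distances to unvisited — M=27, C=30, E=31, K=37. Nearest is M (27).
From M: distances to unvisited — E=20, C=24, K=25. Nearest is E (20).
From E: distances to unvisited — K=17, C=33. Nearest is K (17).
From K: distances to unvisited — C=16. Nearest is C (16).
Return C→H: 35.
Total = 9 + 13 + 27 + 20 + 17 + 16 + 35 = 137.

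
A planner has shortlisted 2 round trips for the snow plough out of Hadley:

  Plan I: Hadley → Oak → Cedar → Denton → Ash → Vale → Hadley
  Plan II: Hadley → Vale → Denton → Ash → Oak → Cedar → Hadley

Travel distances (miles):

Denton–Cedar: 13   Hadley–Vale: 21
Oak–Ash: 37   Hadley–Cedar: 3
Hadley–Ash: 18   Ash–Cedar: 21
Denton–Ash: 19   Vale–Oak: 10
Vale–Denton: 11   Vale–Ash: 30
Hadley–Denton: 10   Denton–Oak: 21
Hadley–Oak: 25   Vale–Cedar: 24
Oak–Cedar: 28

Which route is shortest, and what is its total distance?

Plan I: 25 + 28 + 13 + 19 + 30 + 21 = 136
Plan II: 21 + 11 + 19 + 37 + 28 + 3 = 119

Shortest is Plan II, total 119 miles.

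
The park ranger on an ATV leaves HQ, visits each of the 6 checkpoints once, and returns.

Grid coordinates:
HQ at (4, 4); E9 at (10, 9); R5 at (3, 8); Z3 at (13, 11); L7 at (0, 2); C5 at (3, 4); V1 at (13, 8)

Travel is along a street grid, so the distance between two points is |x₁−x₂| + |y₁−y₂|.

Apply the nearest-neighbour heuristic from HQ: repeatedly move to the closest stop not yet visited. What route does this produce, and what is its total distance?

From HQ: distances to unvisited — C5=1, R5=5, L7=6, E9=11, V1=13, Z3=16. Nearest is C5 (1).
From C5: distances to unvisited — R5=4, L7=5, E9=12, V1=14, Z3=17. Nearest is R5 (4).
From R5: distances to unvisited — E9=8, L7=9, V1=10, Z3=13. Nearest is E9 (8).
From E9: distances to unvisited — V1=4, Z3=5, L7=17. Nearest is V1 (4).
From V1: distances to unvisited — Z3=3, L7=19. Nearest is Z3 (3).
From Z3: distances to unvisited — L7=22. Nearest is L7 (22).
Return L7→HQ: 6.
Total = 1 + 4 + 8 + 4 + 3 + 22 + 6 = 48.

48 along HQ → C5 → R5 → E9 → V1 → Z3 → L7 → HQ.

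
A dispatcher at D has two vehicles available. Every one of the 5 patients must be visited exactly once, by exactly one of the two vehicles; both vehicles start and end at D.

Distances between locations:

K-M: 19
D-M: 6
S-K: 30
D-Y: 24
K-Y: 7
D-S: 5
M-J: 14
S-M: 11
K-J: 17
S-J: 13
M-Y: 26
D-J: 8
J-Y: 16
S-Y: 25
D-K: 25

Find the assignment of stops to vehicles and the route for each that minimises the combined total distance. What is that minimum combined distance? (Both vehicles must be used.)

Minimum combined distance: 66.

Try each way of splitting the stops between the two vehicles (each non-empty) and, for each split, find the best tour for each vehicle:
  {S} + {K, M, J, Y}: 10 + 56 = 66
  {K} + {S, M, J, Y}: 50 + 66 = 116
  {S, K} + {M, J, Y}: 60 + 56 = 116
  {M} + {S, K, J, Y}: 12 + 62 = 74
  {S, M} + {K, J, Y}: 22 + 56 = 78
  {K, M} + {S, J, Y}: 50 + 54 = 104
  … (15 splits in total)
Best: vehicle 1 D → S → D = 10; vehicle 2 D → M → K → Y → J → D = 56; combined 66.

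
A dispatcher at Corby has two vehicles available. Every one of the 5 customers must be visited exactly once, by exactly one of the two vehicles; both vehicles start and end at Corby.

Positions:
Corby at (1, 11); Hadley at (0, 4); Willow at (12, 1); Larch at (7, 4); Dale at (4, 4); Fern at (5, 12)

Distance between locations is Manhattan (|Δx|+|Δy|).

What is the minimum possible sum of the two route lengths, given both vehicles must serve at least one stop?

Check every non-empty split of the stops between the two vehicles; for each half take its own optimal tour:
  {Hadley} + {Willow, Larch, Dale, Fern}: 16 + 44 = 60
  {Willow} + {Hadley, Larch, Dale, Fern}: 42 + 30 = 72
  {Hadley, Willow} + {Larch, Dale, Fern}: 44 + 28 = 72
  {Larch} + {Hadley, Willow, Dale, Fern}: 26 + 46 = 72
  {Hadley, Larch} + {Willow, Dale, Fern}: 28 + 44 = 72
  {Willow, Larch} + {Hadley, Dale, Fern}: 42 + 26 = 68
  … (15 splits in total)
  {Hadley, Willow, Larch, Dale} + {Fern}: 44 + 10 = 54  ← best
Best: vehicle 1 Corby → Hadley → Willow → Larch → Dale → Corby = 44; vehicle 2 Corby → Fern → Corby = 10; combined 54.

Minimum combined distance: 54.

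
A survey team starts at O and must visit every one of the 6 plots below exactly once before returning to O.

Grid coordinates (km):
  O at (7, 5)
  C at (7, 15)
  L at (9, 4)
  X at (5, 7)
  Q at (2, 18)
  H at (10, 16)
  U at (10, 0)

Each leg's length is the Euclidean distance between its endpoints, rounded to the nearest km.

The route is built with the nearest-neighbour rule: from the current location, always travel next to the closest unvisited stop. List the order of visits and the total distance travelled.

48 km along O → L → U → X → C → H → Q → O.

At O the remaining stops are L 2, X 3, U 6, C 10, H 11, Q 14; go to L.
At L the remaining stops are U 4, X 5, C 11, H 12, Q 16; go to U.
At U the remaining stops are X 9, C 15, H 16, Q 20; go to X.
At X the remaining stops are C 8, H 10, Q 11; go to C.
At C the remaining stops are H 3, Q 6; go to H.
At H the remaining stops are Q 8; go to Q.
Return Q→O: 14.
Total = 2 + 4 + 9 + 8 + 3 + 8 + 14 = 48.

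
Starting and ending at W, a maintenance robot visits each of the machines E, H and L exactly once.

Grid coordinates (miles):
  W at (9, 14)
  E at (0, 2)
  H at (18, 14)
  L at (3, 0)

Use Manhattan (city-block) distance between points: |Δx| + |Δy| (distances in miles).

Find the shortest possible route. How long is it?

Minimum total distance: 64 miles.

W→E→H→L→W: 21+30+29+20 = 100
W→E→L→H→W: 21+5+29+9 = 64
W→H→E→L→W: 9+30+5+20 = 64
The minimum is 64.
One optimal route: W → E → L → H → W (or its reverse).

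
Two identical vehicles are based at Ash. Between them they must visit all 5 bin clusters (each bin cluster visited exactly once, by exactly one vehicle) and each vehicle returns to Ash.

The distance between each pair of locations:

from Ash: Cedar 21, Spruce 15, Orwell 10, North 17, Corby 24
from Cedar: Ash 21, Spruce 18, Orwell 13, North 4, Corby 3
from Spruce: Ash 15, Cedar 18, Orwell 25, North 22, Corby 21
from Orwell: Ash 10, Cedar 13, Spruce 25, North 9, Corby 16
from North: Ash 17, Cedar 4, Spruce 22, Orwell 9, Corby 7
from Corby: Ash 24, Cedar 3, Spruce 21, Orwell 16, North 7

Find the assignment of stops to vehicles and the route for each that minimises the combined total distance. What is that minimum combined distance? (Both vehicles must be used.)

80 — the smallest possible combined total.

Check every non-empty split of the stops between the two vehicles; for each half take its own optimal tour:
  {Cedar} + {Spruce, Orwell, North, Corby}: 42 + 62 = 104
  {Spruce} + {Cedar, Orwell, North, Corby}: 30 + 50 = 80
  {Cedar, Spruce} + {Orwell, North, Corby}: 54 + 50 = 104
  {Orwell} + {Cedar, Spruce, North, Corby}: 20 + 60 = 80
  {Cedar, Orwell} + {Spruce, North, Corby}: 44 + 60 = 104
  {Spruce, Orwell} + {Cedar, North, Corby}: 50 + 48 = 98
  … (15 splits in total)
Best: vehicle 1 Ash → Spruce → Ash = 30; vehicle 2 Ash → Cedar → Corby → North → Orwell → Ash = 50; combined 80.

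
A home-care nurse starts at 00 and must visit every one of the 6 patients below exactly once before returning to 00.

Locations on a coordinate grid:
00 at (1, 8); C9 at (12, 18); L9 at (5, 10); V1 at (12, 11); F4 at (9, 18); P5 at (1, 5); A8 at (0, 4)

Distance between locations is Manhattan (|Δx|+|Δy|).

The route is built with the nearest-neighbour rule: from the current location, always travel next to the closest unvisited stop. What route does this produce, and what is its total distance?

00 → [P5:3 / A8:5 / L9:6 / V1:14 / F4:18 / C9:21] → P5 (3)
P5 → [A8:2 / L9:9 / V1:17 / F4:21 / C9:24] → A8 (2)
A8 → [L9:11 / V1:19 / F4:23 / C9:26] → L9 (11)
L9 → [V1:8 / F4:12 / C9:15] → V1 (8)
V1 → [C9:7 / F4:10] → C9 (7)
C9 → [F4:3] → F4 (3)
Return F4→00: 18.
Total = 3 + 2 + 11 + 8 + 7 + 3 + 18 = 52.

Nearest-neighbour total = 52; route 00 → P5 → A8 → L9 → V1 → C9 → F4 → 00.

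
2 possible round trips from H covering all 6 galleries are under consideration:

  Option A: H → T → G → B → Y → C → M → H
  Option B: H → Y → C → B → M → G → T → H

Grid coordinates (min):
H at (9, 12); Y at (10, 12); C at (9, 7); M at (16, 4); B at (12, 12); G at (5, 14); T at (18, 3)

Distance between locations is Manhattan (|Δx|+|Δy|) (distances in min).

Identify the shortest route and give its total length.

Option A: 18 + 24 + 9 + 2 + 6 + 10 + 15 = 84
Option B: 1 + 6 + 8 + 12 + 21 + 24 + 18 = 90

84 min — Option A is the shortest.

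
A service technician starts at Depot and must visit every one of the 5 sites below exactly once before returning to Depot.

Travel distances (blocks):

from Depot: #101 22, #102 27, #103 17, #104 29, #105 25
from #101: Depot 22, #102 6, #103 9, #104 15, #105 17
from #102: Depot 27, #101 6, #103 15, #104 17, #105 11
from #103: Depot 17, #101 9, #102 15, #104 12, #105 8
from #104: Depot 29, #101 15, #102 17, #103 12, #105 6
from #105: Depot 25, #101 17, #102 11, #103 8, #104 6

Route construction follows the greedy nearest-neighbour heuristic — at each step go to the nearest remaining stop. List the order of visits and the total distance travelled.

Total distance 79 blocks via the nearest-neighbour route Depot → #103 → #105 → #104 → #101 → #102 → Depot.

From Depot: distances to unvisited — #103=17, #101=22, #105=25, #102=27, #104=29. Nearest is #103 (17).
From #103: distances to unvisited — #105=8, #101=9, #104=12, #102=15. Nearest is #105 (8).
From #105: distances to unvisited — #104=6, #102=11, #101=17. Nearest is #104 (6).
From #104: distances to unvisited — #101=15, #102=17. Nearest is #101 (15).
From #101: distances to unvisited — #102=6. Nearest is #102 (6).
Return #102→Depot: 27.
Total = 17 + 8 + 6 + 15 + 6 + 27 = 79.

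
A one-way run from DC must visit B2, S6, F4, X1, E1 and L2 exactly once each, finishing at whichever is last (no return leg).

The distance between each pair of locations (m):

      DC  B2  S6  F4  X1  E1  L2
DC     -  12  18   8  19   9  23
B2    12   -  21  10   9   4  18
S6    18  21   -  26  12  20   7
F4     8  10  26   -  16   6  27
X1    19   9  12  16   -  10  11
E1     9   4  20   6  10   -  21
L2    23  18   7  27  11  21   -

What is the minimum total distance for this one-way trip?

There are 6! = 720 possible orderings.
DC → B2 → S6 → F4 → X1 → E1 → L2: 12+21+26+16+10+21 = 106
DC → B2 → S6 → F4 → X1 → L2 → E1: 12+21+26+16+11+21 = 107
DC → B2 → S6 → F4 → E1 → X1 → L2: 12+21+26+6+10+11 = 86
DC → B2 → S6 → F4 → E1 → L2 → X1: 12+21+26+6+21+11 = 97
DC → B2 → S6 → F4 → L2 → X1 → E1: 12+21+26+27+11+10 = 107
DC → B2 → S6 → F4 → L2 → E1 → X1: 12+21+26+27+21+10 = 117
DC → B2 → S6 → X1 → F4 → E1 → L2: 12+21+12+16+6+21 = 88
DC → B2 → S6 → X1 → F4 → L2 → E1: 12+21+12+16+27+21 = 109
… (712 more)
DC → F4 → E1 → B2 → X1 → L2 → S6: 8+6+4+9+11+7 = 45  ← best
The minimum is 45.
One shortest path: DC → F4 → E1 → B2 → X1 → L2 → S6.

45 m — the minimum one-way total.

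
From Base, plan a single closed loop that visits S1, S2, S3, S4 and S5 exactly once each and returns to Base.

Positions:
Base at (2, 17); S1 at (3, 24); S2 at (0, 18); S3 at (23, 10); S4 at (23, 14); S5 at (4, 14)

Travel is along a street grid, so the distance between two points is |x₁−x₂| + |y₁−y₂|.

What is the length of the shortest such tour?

Base → S1 → S2 → S3 → S4 → S5 → Base: 8+9+31+4+19+5 = 76
Base → S1 → S2 → S3 → S5 → S4 → Base: 8+9+31+23+19+24 = 114
Base → S1 → S2 → S4 → S3 → S5 → Base: 8+9+27+4+23+5 = 76
Base → S1 → S2 → S4 → S5 → S3 → Base: 8+9+27+19+23+28 = 114
Base → S1 → S2 → S5 → S3 → S4 → Base: 8+9+8+23+4+24 = 76
Base → S1 → S2 → S5 → S4 → S3 → Base: 8+9+8+19+4+28 = 76
Base → S1 → S3 → S2 → S4 → S5 → Base: 8+34+31+27+19+5 = 124
Base → S1 → S3 → S2 → S5 → S4 → Base: 8+34+31+8+19+24 = 124
Base → S1 → S3 → S4 → S2 → S5 → Base: 8+34+4+27+8+5 = 86
Base → S1 → S3 → S4 → S5 → S2 → Base: 8+34+4+19+8+3 = 76
Base → S1 → S3 → S5 → S2 → S4 → Base: 8+34+23+8+27+24 = 124
Base → S1 → S3 → S5 → S4 → S2 → Base: 8+34+23+19+27+3 = 114
Base → S1 → S4 → S2 → S3 → S5 → Base: 8+30+27+31+23+5 = 124
Base → S1 → S4 → S2 → S5 → S3 → Base: 8+30+27+8+23+28 = 124
… (46 more)
Base → S2 → S1 → S3 → S4 → S5 → Base: 3+9+34+4+19+5 = 74  ← best
The minimum is 74.
One optimal route: Base → S2 → S1 → S3 → S4 → S5 → Base (or its reverse).

Shortest round trip = 74.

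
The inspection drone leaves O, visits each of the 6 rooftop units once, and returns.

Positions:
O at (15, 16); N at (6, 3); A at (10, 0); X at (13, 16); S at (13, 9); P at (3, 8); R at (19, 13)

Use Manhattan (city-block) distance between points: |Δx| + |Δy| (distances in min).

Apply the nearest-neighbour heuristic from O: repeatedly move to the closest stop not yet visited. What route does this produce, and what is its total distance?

Nearest-neighbour total = 76 min; route O → X → S → R → P → N → A → O.

At O the remaining stops are X 2, R 7, S 9, P 20, A 21, N 22; go to X.
At X the remaining stops are S 7, R 9, P 18, A 19, N 20; go to S.
At S the remaining stops are R 10, P 11, A 12, N 13; go to R.
At R the remaining stops are P 21, A 22, N 23; go to P.
At P the remaining stops are N 8, A 15; go to N.
At N the remaining stops are A 7; go to A.
Return A→O: 21.
Total = 2 + 7 + 10 + 21 + 8 + 7 + 21 = 76.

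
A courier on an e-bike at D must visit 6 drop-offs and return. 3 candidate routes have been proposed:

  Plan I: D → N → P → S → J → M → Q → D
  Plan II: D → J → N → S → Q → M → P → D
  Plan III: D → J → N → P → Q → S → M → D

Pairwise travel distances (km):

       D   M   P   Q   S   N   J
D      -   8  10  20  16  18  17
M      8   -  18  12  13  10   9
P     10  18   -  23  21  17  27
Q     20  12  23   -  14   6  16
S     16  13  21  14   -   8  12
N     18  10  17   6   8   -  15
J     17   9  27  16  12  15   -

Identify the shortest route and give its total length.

Plan I: 18 + 17 + 21 + 12 + 9 + 12 + 20 = 109
Plan II: 17 + 15 + 8 + 14 + 12 + 18 + 10 = 94
Plan III: 17 + 15 + 17 + 23 + 14 + 13 + 8 = 107

94 km — Plan II is the shortest.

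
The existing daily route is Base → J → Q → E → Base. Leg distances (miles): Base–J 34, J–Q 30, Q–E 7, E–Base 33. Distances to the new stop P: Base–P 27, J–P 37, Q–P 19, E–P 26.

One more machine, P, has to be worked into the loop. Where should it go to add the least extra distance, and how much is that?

Insertion cost between consecutive stops i–j is d(i,P) + d(P,j) − d(i,j):
  between Base and J: 27 + 37 − 34 = 30
  between J and Q: 37 + 19 − 30 = 26
  between Q and E: 19 + 26 − 7 = 38
  between E and Base: 26 + 27 − 33 = 20
Cheapest insertion is between E and Base, adding 20.
New total = 104 + 20 = 124.

Adding 20 miles by placing P on the E–Base leg.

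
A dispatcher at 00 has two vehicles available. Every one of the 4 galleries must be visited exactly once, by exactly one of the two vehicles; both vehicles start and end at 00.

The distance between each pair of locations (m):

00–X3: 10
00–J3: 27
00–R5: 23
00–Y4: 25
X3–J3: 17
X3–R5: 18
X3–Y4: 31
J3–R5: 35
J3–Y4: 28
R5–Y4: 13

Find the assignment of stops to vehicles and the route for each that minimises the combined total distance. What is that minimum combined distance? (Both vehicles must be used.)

Try each way of splitting the stops between the two vehicles (each non-empty) and, for each split, find the best tour for each vehicle:
  {X3} + {J3, R5, Y4}: 20 + 91 = 111
  {J3} + {X3, R5, Y4}: 54 + 66 = 120
  {X3, J3} + {R5, Y4}: 54 + 61 = 115
  {R5} + {X3, J3, Y4}: 46 + 80 = 126
  {X3, R5} + {J3, Y4}: 51 + 80 = 131
  {J3, R5} + {X3, Y4}: 85 + 66 = 151
  … (7 splits in total)
Best: vehicle 1 00 → X3 → 00 = 20; vehicle 2 00 → J3 → Y4 → R5 → 00 = 91; combined 111.

111 m — the smallest possible combined total.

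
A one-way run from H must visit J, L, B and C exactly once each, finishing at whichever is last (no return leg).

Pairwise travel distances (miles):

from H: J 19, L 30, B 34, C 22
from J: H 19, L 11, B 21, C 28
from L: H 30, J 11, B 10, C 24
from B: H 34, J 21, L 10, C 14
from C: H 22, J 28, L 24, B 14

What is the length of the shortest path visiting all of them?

Minimum one-way distance = 54 miles.

There are 4! = 24 possible orderings.
H - J - L - B - C: 19+11+10+14 = 54
H - J - L - C - B: 19+11+24+14 = 68
H - J - B - L - C: 19+21+10+24 = 74
H - J - B - C - L: 19+21+14+24 = 78
H - J - C - L - B: 19+28+24+10 = 81
H - J - C - B - L: 19+28+14+10 = 71
H - L - J - B - C: 30+11+21+14 = 76
H - L - J - C - B: 30+11+28+14 = 83
H - L - B - J - C: 30+10+21+28 = 89
H - L - B - C - J: 30+10+14+28 = 82
H - L - C - J - B: 30+24+28+21 = 103
H - L - C - B - J: 30+24+14+21 = 89
H - B - J - L - C: 34+21+11+24 = 90
H - B - J - C - L: 34+21+28+24 = 107
… (10 more)
The minimum is 54.
One shortest path: H → J → L → B → C.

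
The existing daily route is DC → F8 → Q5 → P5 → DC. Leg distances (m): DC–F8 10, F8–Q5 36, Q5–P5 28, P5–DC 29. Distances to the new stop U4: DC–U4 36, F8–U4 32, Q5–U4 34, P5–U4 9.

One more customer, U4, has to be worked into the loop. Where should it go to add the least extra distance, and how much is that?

Insertion cost between consecutive stops i–j is d(i,U4) + d(U4,j) − d(i,j):
  between DC and F8: 36 + 32 − 10 = 58
  between F8 and Q5: 32 + 34 − 36 = 30
  between Q5 and P5: 34 + 9 − 28 = 15
  between P5 and DC: 9 + 36 − 29 = 16
Cheapest insertion is between Q5 and P5, adding 15.
New total = 103 + 15 = 118.

+15 m — insert U4 between Q5 and P5.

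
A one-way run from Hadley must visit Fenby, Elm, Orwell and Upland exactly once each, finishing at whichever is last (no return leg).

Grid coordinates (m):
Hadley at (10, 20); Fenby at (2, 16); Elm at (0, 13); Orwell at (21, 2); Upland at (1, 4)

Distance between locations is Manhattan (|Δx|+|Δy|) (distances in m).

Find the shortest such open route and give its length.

There are 4! = 24 possible orderings.
Hadley→Fenby→Elm→Orwell→Upland: 12+5+32+22 = 71
Hadley→Fenby→Elm→Upland→Orwell: 12+5+10+22 = 49
Hadley→Fenby→Orwell→Elm→Upland: 12+33+32+10 = 87
Hadley→Fenby→Orwell→Upland→Elm: 12+33+22+10 = 77
Hadley→Fenby→Upland→Elm→Orwell: 12+13+10+32 = 67
Hadley→Fenby→Upland→Orwell→Elm: 12+13+22+32 = 79
Hadley→Elm→Fenby→Orwell→Upland: 17+5+33+22 = 77
Hadley→Elm→Fenby→Upland→Orwell: 17+5+13+22 = 57
Hadley→Elm→Orwell→Fenby→Upland: 17+32+33+13 = 95
Hadley→Elm→Orwell→Upland→Fenby: 17+32+22+13 = 84
Hadley→Elm→Upland→Fenby→Orwell: 17+10+13+33 = 73
Hadley→Elm→Upland→Orwell→Fenby: 17+10+22+33 = 82
Hadley→Orwell→Fenby→Elm→Upland: 29+33+5+10 = 77
Hadley→Orwell→Fenby→Upland→Elm: 29+33+13+10 = 85
… (10 more)
The minimum is 49.
One shortest path: Hadley → Fenby → Elm → Upland → Orwell.

49 m — the minimum one-way total.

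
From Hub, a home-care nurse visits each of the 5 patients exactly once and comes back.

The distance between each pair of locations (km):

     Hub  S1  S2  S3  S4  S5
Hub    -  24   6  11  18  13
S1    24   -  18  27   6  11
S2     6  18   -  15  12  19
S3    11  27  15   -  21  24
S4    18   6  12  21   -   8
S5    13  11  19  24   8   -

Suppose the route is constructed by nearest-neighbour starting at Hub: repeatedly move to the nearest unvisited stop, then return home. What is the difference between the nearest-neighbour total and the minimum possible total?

2 km longer than the optimal tour.

From Hub: S2=6, S3=11, S5=13, S4=18, S1=24 → choose S2 (6).
From S2: S4=12, S3=15, S1=18, S5=19 → choose S4 (12).
From S4: S1=6, S5=8, S3=21 → choose S1 (6).
From S1: S5=11, S3=27 → choose S5 (11).
From S5: S3=24 → choose S3 (24).
NN route Hub → S2 → S4 → S1 → S5 → S3 → Hub costs 70.
Optimal: Hub → S3 → S2 → S4 → S1 → S5 → Hub costs 68 (by enumerating all 60 distinct tours).
Excess = 70 − 68 = 2.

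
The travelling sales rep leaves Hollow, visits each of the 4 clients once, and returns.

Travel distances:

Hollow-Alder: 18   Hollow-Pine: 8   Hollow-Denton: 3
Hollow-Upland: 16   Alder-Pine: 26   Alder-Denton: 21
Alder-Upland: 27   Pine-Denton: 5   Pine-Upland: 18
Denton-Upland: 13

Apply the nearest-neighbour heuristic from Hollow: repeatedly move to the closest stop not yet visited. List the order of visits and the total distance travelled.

At Hollow the remaining stops are Denton 3, Pine 8, Upland 16, Alder 18; go to Denton.
At Denton the remaining stops are Pine 5, Upland 13, Alder 21; go to Pine.
At Pine the remaining stops are Upland 18, Alder 26; go to Upland.
At Upland the remaining stops are Alder 27; go to Alder.
Return Alder→Hollow: 18.
Total = 3 + 5 + 18 + 27 + 18 = 71.

Total distance 71 via the nearest-neighbour route Hollow → Denton → Pine → Upland → Alder → Hollow.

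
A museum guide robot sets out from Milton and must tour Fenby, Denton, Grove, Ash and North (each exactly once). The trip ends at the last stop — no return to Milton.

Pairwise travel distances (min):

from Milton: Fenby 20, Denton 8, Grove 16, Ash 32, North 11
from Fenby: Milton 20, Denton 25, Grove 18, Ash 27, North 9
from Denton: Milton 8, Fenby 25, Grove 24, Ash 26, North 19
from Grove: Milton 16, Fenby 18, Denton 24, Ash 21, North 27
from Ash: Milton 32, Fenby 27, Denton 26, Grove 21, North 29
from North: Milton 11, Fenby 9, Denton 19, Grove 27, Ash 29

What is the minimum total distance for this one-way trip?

75 min — the minimum one-way total.

There are 5! = 120 possible orderings.
Milton→Fenby→Denton→Grove→Ash→North: 20+25+24+21+29 = 119
Milton→Fenby→Denton→Grove→North→Ash: 20+25+24+27+29 = 125
Milton→Fenby→Denton→Ash→Grove→North: 20+25+26+21+27 = 119
Milton→Fenby→Denton→Ash→North→Grove: 20+25+26+29+27 = 127
Milton→Fenby→Denton→North→Grove→Ash: 20+25+19+27+21 = 112
Milton→Fenby→Denton→North→Ash→Grove: 20+25+19+29+21 = 114
Milton→Fenby→Grove→Denton→Ash→North: 20+18+24+26+29 = 117
Milton→Fenby→Grove→Denton→North→Ash: 20+18+24+19+29 = 110
Milton→Fenby→Grove→Ash→Denton→North: 20+18+21+26+19 = 104
Milton→Fenby→Grove→Ash→North→Denton: 20+18+21+29+19 = 107
Milton→Fenby→Grove→North→Denton→Ash: 20+18+27+19+26 = 110
Milton→Fenby→Grove→North→Ash→Denton: 20+18+27+29+26 = 120
Milton→Fenby→Ash→Denton→Grove→North: 20+27+26+24+27 = 124
Milton→Fenby→Ash→Denton→North→Grove: 20+27+26+19+27 = 119
… (106 more)
Milton→Denton→North→Fenby→Grove→Ash: 8+19+9+18+21 = 75  ← best
The minimum is 75.
One shortest path: Milton → Denton → North → Fenby → Grove → Ash.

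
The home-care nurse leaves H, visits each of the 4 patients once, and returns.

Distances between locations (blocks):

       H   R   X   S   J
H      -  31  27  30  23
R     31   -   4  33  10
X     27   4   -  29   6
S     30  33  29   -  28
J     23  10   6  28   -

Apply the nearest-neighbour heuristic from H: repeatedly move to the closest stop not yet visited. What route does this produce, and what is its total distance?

96 blocks along H → J → X → R → S → H.

At H the remaining stops are J 23, X 27, S 30, R 31; go to J.
At J the remaining stops are X 6, R 10, S 28; go to X.
At X the remaining stops are R 4, S 29; go to R.
At R the remaining stops are S 33; go to S.
Return S→H: 30.
Total = 23 + 6 + 4 + 33 + 30 = 96.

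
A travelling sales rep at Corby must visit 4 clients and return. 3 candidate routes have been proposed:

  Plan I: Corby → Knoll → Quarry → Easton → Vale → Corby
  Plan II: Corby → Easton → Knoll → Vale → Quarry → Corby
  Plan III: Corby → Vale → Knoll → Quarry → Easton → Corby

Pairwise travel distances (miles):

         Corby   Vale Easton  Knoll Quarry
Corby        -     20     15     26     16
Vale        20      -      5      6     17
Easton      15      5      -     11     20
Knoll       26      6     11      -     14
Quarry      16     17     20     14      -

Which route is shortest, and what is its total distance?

65 miles — Plan II is the shortest.

Plan I: 26 + 14 + 20 + 5 + 20 = 85
Plan II: 15 + 11 + 6 + 17 + 16 = 65
Plan III: 20 + 6 + 14 + 20 + 15 = 75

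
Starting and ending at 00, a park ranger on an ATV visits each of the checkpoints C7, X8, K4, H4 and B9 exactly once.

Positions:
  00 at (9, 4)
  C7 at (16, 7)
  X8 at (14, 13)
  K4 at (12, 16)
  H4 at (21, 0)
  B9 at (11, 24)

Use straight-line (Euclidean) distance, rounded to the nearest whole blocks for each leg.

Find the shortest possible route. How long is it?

59 blocks — the shortest possible round trip.

00 → C7 → X8 → K4 → H4 → B9 → 00: 8+6+4+18+26+20 = 82
00 → C7 → X8 → K4 → B9 → H4 → 00: 8+6+4+8+26+13 = 65
00 → C7 → X8 → H4 → K4 → B9 → 00: 8+6+15+18+8+20 = 75
00 → C7 → X8 → H4 → B9 → K4 → 00: 8+6+15+26+8+12 = 75
00 → C7 → X8 → B9 → K4 → H4 → 00: 8+6+11+8+18+13 = 64
00 → C7 → X8 → B9 → H4 → K4 → 00: 8+6+11+26+18+12 = 81
00 → C7 → K4 → X8 → H4 → B9 → 00: 8+10+4+15+26+20 = 83
00 → C7 → K4 → X8 → B9 → H4 → 00: 8+10+4+11+26+13 = 72
00 → C7 → K4 → H4 → X8 → B9 → 00: 8+10+18+15+11+20 = 82
00 → C7 → K4 → H4 → B9 → X8 → 00: 8+10+18+26+11+10 = 83
00 → C7 → K4 → B9 → X8 → H4 → 00: 8+10+8+11+15+13 = 65
00 → C7 → K4 → B9 → H4 → X8 → 00: 8+10+8+26+15+10 = 77
00 → C7 → H4 → X8 → K4 → B9 → 00: 8+9+15+4+8+20 = 64
00 → C7 → H4 → X8 → B9 → K4 → 00: 8+9+15+11+8+12 = 63
… (46 more)
00 → K4 → B9 → X8 → C7 → H4 → 00: 12+8+11+6+9+13 = 59  ← best
The minimum is 59.
One optimal route: 00 → K4 → B9 → X8 → C7 → H4 → 00 (or its reverse).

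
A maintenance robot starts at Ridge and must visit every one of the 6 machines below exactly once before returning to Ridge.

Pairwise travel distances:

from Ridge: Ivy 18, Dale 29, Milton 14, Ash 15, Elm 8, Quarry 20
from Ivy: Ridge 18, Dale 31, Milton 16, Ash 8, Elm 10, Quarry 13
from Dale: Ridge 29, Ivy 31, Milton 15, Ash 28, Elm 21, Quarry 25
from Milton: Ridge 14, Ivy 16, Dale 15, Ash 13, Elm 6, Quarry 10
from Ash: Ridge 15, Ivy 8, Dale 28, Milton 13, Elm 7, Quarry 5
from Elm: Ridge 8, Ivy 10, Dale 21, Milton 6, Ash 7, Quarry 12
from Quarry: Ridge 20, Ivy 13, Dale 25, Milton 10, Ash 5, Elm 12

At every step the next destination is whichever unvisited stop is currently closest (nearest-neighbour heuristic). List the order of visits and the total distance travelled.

At Ridge the remaining stops are Elm 8, Milton 14, Ash 15, Ivy 18, Quarry 20, Dale 29; go to Elm.
At Elm the remaining stops are Milton 6, Ash 7, Ivy 10, Quarry 12, Dale 21; go to Milton.
At Milton the remaining stops are Quarry 10, Ash 13, Dale 15, Ivy 16; go to Quarry.
At Quarry the remaining stops are Ash 5, Ivy 13, Dale 25; go to Ash.
At Ash the remaining stops are Ivy 8, Dale 28; go to Ivy.
At Ivy the remaining stops are Dale 31; go to Dale.
Return Dale→Ridge: 29.
Total = 8 + 6 + 10 + 5 + 8 + 31 + 29 = 97.

Nearest-neighbour total = 97; route Ridge → Elm → Milton → Quarry → Ash → Ivy → Dale → Ridge.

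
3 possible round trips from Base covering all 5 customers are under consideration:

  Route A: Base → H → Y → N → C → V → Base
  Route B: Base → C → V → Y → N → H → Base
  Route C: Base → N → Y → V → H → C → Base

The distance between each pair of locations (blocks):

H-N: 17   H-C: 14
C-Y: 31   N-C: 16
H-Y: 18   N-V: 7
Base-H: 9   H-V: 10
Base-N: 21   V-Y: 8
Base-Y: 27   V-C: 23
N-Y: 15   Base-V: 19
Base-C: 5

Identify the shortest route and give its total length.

73 blocks — Route C is the shortest.

Route A: 9 + 18 + 15 + 16 + 23 + 19 = 100
Route B: 5 + 23 + 8 + 15 + 17 + 9 = 77
Route C: 21 + 15 + 8 + 10 + 14 + 5 = 73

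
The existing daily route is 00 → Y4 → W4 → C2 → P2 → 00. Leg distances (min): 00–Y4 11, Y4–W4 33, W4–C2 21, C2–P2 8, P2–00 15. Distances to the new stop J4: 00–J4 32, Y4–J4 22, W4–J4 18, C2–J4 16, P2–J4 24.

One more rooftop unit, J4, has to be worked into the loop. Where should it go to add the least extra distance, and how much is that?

Insertion cost between consecutive stops i–j is d(i,J4) + d(J4,j) − d(i,j):
  between 00 and Y4: 32 + 22 − 11 = 43
  between Y4 and W4: 22 + 18 − 33 = 7
  between W4 and C2: 18 + 16 − 21 = 13
  between C2 and P2: 16 + 24 − 8 = 32
  between P2 and 00: 24 + 32 − 15 = 41
Cheapest insertion is between Y4 and W4, adding 7.
New total = 88 + 7 = 95.

Adding 7 min by placing J4 on the Y4–W4 leg.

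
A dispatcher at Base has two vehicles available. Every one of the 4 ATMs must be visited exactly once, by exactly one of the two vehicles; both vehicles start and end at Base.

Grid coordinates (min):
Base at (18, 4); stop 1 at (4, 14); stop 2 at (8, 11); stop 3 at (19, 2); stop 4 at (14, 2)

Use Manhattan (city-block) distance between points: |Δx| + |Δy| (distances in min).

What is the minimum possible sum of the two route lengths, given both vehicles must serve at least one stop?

There are 2^3 − 1 = 7 ways to divide the 4 stops into two non-empty groups. For each, the best each vehicle can do is its own shortest tour through its group:
  {stop 1} + {stop 2, stop 3, stop 4}: 48 + 40 = 88
  {stop 2} + {stop 1, stop 3, stop 4}: 34 + 54 = 88
  {stop 1, stop 2} + {stop 3, stop 4}: 48 + 14 = 62
  {stop 3} + {stop 1, stop 2, stop 4}: 6 + 52 = 58
  {stop 1, stop 3} + {stop 2, stop 4}: 54 + 38 = 92
  {stop 2, stop 3} + {stop 1, stop 4}: 40 + 52 = 92
  … (7 splits in total)
Best: vehicle 1 Base → stop 3 → Base = 6; vehicle 2 Base → stop 1 → stop 2 → stop 4 → Base = 52; combined 58.

Minimum combined distance: 58 min.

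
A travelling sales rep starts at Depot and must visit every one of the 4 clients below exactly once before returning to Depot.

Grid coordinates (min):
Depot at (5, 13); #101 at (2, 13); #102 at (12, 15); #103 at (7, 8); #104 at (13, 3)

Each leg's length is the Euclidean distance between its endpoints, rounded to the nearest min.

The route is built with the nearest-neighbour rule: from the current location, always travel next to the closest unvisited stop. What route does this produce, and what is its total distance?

Depot → [#101:3 / #103:5 / #102:7 / #104:13] → #101 (3)
#101 → [#103:7 / #102:10 / #104:15] → #103 (7)
#103 → [#104:8 / #102:9] → #104 (8)
#104 → [#102:12] → #102 (12)
Return #102→Depot: 7.
Total = 3 + 7 + 8 + 12 + 7 = 37.

37 min along Depot → #101 → #103 → #104 → #102 → Depot.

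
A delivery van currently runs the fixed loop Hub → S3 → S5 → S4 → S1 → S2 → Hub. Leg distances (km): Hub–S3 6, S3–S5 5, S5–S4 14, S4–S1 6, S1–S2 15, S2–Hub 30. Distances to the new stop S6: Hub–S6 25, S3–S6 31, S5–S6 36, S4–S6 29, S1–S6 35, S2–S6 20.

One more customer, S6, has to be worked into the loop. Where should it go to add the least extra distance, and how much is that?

Insertion cost between consecutive stops i–j is d(i,S6) + d(S6,j) − d(i,j):
  between Hub and S3: 25 + 31 − 6 = 50
  between S3 and S5: 31 + 36 − 5 = 62
  between S5 and S4: 36 + 29 − 14 = 51
  between S4 and S1: 29 + 35 − 6 = 58
  between S1 and S2: 35 + 20 − 15 = 40
  between S2 and Hub: 20 + 25 − 30 = 15
Cheapest insertion is between S2 and Hub, adding 15.
New total = 76 + 15 = 91.

+15 km — insert S6 between S2 and Hub.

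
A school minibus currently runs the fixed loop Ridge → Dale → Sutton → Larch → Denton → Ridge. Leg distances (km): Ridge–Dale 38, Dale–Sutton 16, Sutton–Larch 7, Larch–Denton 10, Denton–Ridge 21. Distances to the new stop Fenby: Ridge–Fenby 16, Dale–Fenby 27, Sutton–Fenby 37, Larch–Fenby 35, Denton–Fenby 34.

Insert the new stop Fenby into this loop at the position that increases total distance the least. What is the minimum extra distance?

+5 km — insert Fenby between Ridge and Dale.

Insertion cost between consecutive stops i–j is d(i,Fenby) + d(Fenby,j) − d(i,j):
  between Ridge and Dale: 16 + 27 − 38 = 5
  between Dale and Sutton: 27 + 37 − 16 = 48
  between Sutton and Larch: 37 + 35 − 7 = 65
  between Larch and Denton: 35 + 34 − 10 = 59
  between Denton and Ridge: 34 + 16 − 21 = 29
Cheapest insertion is between Ridge and Dale, adding 5.
New total = 92 + 5 = 97.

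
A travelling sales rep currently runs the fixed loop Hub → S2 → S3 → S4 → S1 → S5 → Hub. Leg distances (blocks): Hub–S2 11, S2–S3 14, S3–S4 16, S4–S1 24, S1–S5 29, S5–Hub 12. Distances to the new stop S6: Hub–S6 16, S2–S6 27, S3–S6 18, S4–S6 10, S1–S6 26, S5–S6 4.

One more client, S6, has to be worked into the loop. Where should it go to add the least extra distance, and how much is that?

Adding 1 blocks by placing S6 on the S1–S5 leg.

Insertion cost between consecutive stops i–j is d(i,S6) + d(S6,j) − d(i,j):
  between Hub and S2: 16 + 27 − 11 = 32
  between S2 and S3: 27 + 18 − 14 = 31
  between S3 and S4: 18 + 10 − 16 = 12
  between S4 and S1: 10 + 26 − 24 = 12
  between S1 and S5: 26 + 4 − 29 = 1
  between S5 and Hub: 4 + 16 − 12 = 8
Cheapest insertion is between S1 and S5, adding 1.
New total = 106 + 1 = 107.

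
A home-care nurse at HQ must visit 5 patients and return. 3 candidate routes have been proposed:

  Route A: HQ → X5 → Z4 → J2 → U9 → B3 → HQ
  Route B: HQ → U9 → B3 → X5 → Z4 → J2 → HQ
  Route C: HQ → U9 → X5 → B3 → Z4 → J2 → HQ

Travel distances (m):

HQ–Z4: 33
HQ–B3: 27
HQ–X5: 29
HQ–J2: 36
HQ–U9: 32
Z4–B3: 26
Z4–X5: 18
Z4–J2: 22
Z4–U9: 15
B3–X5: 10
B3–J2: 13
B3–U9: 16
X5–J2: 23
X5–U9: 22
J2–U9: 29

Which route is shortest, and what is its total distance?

Route A: 29 + 18 + 22 + 29 + 16 + 27 = 141
Route B: 32 + 16 + 10 + 18 + 22 + 36 = 134
Route C: 32 + 22 + 10 + 26 + 22 + 36 = 148

134 m — Route B is the shortest.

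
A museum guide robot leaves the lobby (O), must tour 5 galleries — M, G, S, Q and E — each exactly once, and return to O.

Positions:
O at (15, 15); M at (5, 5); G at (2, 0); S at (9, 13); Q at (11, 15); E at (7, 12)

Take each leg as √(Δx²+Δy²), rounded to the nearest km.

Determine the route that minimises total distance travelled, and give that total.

Shortest round trip = 42 km.

There are 60 distinct closed tours to check (reversals are equivalent).
O-M-G-S-Q-E-O: 14+6+15+3+5+9 = 52
O-M-G-S-E-Q-O: 14+6+15+2+5+4 = 46
O-M-G-Q-S-E-O: 14+6+17+3+2+9 = 51
O-M-G-Q-E-S-O: 14+6+17+5+2+6 = 50
O-M-G-E-S-Q-O: 14+6+13+2+3+4 = 42
O-M-G-E-Q-S-O: 14+6+13+5+3+6 = 47
O-M-S-G-Q-E-O: 14+9+15+17+5+9 = 69
O-M-S-G-E-Q-O: 14+9+15+13+5+4 = 60
O-M-S-Q-G-E-O: 14+9+3+17+13+9 = 65
O-M-S-Q-E-G-O: 14+9+3+5+13+20 = 64
O-M-S-E-G-Q-O: 14+9+2+13+17+4 = 59
O-M-S-E-Q-G-O: 14+9+2+5+17+20 = 67
O-M-Q-G-S-E-O: 14+12+17+15+2+9 = 69
O-M-Q-G-E-S-O: 14+12+17+13+2+6 = 64
… (46 more)
The minimum is 42.
One optimal route: O → M → G → E → S → Q → O (or its reverse).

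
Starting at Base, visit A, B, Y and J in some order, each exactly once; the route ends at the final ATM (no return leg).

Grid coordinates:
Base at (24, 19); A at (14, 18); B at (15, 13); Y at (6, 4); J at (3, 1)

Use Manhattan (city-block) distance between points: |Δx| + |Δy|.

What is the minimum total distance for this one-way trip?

There are 4! = 24 possible orderings.
Base - A - B - Y - J: 11+6+18+6 = 41
Base - A - B - J - Y: 11+6+24+6 = 47
Base - A - Y - B - J: 11+22+18+24 = 75
Base - A - Y - J - B: 11+22+6+24 = 63
Base - A - J - B - Y: 11+28+24+18 = 81
Base - A - J - Y - B: 11+28+6+18 = 63
Base - B - A - Y - J: 15+6+22+6 = 49
Base - B - A - J - Y: 15+6+28+6 = 55
Base - B - Y - A - J: 15+18+22+28 = 83
Base - B - Y - J - A: 15+18+6+28 = 67
Base - B - J - A - Y: 15+24+28+22 = 89
Base - B - J - Y - A: 15+24+6+22 = 67
Base - Y - A - B - J: 33+22+6+24 = 85
Base - Y - A - J - B: 33+22+28+24 = 107
… (10 more)
The minimum is 41.
One shortest path: Base → A → B → Y → J.

Shortest open route: 41.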